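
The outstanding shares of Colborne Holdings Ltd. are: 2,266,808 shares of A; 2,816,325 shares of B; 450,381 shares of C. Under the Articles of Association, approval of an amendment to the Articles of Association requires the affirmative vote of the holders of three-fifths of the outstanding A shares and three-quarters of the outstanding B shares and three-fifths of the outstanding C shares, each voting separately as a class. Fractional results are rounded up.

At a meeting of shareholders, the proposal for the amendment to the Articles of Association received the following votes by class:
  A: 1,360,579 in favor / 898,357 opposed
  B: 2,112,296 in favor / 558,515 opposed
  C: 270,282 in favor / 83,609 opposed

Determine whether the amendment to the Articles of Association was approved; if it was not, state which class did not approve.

Approved — every class gave the required vote.

A: 3/5 of 2266808 = 1360084.80, rounded up to 1360085; 1,360,085 required, 1,360,579 in favor — approved.
B: 3/4 of 2816325 = 2112243.75, rounded up to 2112244; 2,112,244 required, 2,112,296 in favor — approved.
C: 3/5 of 450381 = 270228.60, rounded up to 270229; 270,229 required, 270,282 in favor — approved.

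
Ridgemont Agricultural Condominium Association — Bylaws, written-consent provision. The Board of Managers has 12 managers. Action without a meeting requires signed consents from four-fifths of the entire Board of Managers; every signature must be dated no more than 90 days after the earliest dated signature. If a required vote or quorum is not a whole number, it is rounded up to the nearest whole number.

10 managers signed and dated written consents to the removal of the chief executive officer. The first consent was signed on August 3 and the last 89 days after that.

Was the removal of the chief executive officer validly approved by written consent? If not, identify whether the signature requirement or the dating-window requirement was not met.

Signatures required: four-fifths of 12 — 4/5 of 12 = 9.60, rounded up to 10, so 10 needed; 10 signed. Sufficient.
Dating window: the latest signature is 89 days after the earliest; the limit is 90 days. Within the window.

Effective — both the signature and dating-window requirements are satisfied.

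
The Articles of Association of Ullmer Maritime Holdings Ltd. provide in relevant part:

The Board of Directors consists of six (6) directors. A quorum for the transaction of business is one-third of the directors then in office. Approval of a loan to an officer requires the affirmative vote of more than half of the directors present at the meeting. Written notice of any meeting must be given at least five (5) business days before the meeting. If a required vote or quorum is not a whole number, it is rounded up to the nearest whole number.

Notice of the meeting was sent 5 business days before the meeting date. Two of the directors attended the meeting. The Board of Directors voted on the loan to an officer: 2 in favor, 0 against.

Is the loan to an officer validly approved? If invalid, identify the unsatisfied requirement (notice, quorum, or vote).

Notice: 5 business days given; 5 required (5 ≥ 5). Satisfied.
Quorum: 2 present; quorum is 2. Satisfied.
Vote: the loan to an officer requires a majority of the directors present (2). A majority of 2 is 2, so 2 affirmative votes are needed; 2 voted in favor. Satisfied.

Valid — all requirements satisfied.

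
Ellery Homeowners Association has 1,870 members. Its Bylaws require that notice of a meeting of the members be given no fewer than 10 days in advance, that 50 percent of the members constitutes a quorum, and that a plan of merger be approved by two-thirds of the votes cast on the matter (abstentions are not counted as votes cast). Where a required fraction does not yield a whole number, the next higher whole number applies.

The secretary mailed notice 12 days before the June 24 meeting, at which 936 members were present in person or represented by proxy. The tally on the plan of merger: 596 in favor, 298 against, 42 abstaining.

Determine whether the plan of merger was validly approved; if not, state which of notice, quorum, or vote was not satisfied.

Notice: 12 days given; 10 required. Satisfied.
Quorum: 50% of 1,870 = 935; 936 present. Satisfied.
Vote: requires two-thirds of the votes cast (936 − 42 abstaining = 894); 2/3 of 894 = 596, so 596 needed; 596 in favor. Satisfied.

Valid — all requirements satisfied.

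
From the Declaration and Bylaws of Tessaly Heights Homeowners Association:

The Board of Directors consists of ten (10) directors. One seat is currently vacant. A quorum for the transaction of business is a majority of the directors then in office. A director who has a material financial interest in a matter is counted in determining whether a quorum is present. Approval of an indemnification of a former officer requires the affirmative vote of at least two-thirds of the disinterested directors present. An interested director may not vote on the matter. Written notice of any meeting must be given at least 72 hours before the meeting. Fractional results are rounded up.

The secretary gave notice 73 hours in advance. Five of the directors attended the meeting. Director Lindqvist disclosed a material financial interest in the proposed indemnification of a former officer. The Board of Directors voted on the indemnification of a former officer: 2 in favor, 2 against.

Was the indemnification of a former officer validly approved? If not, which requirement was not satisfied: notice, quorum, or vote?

Notice: 73 hours given; 72 required (73 ≥ 72). Satisfied.
Quorum: 5 present (interested directors count toward quorum); quorum is 5. Satisfied.
Vote: the indemnification of a former officer requires two-thirds of the disinterested directors present (5 − 1 = 4). 2/3 of 4 = 2.67, rounded up to 3, so 3 affirmative votes are needed; 2 voted in favor. Not satisfied.

Invalid — vote requirement not satisfied.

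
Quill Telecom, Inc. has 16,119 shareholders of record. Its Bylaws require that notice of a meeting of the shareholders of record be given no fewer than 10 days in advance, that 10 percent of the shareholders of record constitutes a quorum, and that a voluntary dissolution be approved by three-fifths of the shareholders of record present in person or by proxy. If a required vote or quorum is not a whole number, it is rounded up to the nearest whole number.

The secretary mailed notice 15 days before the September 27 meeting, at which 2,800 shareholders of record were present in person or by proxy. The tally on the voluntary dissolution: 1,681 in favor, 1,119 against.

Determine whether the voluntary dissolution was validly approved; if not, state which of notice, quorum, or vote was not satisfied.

Notice: 15 days given; 10 required. Satisfied.
Quorum: 10% of 16,119 = 1,611.90, rounded up to 1,612; 2,800 present. Satisfied.
Vote: requires three-fifths of those present (2,800); 3/5 of 2800 = 1680, so 1,680 needed; 1,681 in favor. Satisfied.

Valid — all requirements satisfied.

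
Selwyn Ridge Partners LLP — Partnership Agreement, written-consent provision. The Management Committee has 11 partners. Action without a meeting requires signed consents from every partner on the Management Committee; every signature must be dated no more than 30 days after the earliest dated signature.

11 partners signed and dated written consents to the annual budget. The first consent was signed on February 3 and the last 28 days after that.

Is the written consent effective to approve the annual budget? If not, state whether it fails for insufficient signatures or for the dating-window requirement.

Signatures required: every one of 11 — unanimous means all 11, so 11 needed; 11 signed. Sufficient.
Dating window: the latest signature is 28 days after the earliest; the limit is 30 days. Within the window.

Effective — both the signature and dating-window requirements are satisfied.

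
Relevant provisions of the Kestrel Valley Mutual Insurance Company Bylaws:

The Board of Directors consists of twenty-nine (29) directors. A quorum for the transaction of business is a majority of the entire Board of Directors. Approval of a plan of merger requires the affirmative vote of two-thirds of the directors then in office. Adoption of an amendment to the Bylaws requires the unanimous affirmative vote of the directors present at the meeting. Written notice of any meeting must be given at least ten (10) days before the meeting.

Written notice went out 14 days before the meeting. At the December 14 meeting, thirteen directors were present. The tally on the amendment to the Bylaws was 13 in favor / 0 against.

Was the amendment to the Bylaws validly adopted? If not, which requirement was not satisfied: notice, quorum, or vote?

Invalid — quorum requirement not satisfied.

Notice: 14 days given; 10 required (14 ≥ 10). Satisfied.
Quorum: 13 present; quorum is 15. Not satisfied.
Vote: the amendment to the Bylaws requires the unanimous vote of the directors present (13). Unanimous means all 13, so 13 affirmative votes are needed; 13 voted in favor. Satisfied. (Moot — without a quorum no business can be validly transacted.)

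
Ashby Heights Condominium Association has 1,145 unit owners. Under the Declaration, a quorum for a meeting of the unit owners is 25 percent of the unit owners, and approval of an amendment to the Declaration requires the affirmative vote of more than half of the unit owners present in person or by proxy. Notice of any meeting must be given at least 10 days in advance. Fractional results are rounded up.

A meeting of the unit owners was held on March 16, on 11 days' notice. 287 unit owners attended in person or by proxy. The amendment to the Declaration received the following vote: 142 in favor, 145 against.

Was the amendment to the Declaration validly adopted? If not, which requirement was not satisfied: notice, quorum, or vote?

Invalid — vote requirement not satisfied.

Notice: 11 days given; 10 required. Satisfied.
Quorum: 25% of 1,145 = 286.25, rounded up to 287; 287 present. Satisfied.
Vote: requires a majority of those present (287); a majority of 287 is 144, so 144 needed; 142 in favor. Not satisfied.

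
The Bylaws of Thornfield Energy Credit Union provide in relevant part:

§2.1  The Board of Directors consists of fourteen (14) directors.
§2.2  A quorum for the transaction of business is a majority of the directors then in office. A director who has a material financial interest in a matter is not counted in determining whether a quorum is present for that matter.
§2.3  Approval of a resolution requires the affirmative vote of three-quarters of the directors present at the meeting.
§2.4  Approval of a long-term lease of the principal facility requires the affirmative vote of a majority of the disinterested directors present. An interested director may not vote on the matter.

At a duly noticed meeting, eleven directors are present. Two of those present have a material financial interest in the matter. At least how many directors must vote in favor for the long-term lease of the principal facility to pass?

5

The long-term lease of the principal facility requires a majority of the disinterested directors present (11 − 2 = 9).
A majority of 9 is 5.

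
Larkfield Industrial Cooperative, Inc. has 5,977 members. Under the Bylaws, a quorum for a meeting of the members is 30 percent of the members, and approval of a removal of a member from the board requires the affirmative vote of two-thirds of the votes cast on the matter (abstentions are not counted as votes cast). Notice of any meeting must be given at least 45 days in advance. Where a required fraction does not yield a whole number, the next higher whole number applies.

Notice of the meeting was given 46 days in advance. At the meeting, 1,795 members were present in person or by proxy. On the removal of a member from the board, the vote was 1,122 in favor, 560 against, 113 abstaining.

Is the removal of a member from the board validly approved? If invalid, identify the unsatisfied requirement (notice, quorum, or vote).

Valid — all requirements satisfied.

Notice: 46 days given; 45 required. Satisfied.
Quorum: 30% of 5,977 = 1,793.10, rounded up to 1,794; 1,795 present. Satisfied.
Vote: requires two-thirds of the votes cast (1,795 − 113 abstaining = 1,682); 2/3 of 1682 = 1121.33, rounded up to 1122, so 1,122 needed; 1,122 in favor. Satisfied.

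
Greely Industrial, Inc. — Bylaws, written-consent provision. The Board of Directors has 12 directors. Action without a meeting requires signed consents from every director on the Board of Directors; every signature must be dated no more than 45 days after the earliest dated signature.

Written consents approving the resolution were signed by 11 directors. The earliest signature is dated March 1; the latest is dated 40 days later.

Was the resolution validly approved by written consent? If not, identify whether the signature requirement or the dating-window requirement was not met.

Signatures required: all of 12 — unanimous means all 12, so 12 needed; 11 signed. Insufficient.
Dating window: the latest signature is 40 days after the earliest; the limit is 45 days. Within the window.

Not effective — insufficient signatures.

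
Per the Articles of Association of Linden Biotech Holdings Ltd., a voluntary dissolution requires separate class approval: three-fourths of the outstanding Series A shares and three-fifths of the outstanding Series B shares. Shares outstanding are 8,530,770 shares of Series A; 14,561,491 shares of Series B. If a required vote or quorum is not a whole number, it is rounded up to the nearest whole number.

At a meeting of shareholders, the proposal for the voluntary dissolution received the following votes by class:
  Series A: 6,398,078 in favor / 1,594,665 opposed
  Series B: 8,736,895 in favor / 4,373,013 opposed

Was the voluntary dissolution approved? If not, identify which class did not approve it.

Approved — every class gave the required vote.

Series A: 3/4 of 8530770 = 6398077.50, rounded up to 6398078; 6,398,078 required, 6,398,078 in favor — approved.
Series B: 3/5 of 14561491 = 8736894.60, rounded up to 8736895; 8,736,895 required, 8,736,895 in favor — approved.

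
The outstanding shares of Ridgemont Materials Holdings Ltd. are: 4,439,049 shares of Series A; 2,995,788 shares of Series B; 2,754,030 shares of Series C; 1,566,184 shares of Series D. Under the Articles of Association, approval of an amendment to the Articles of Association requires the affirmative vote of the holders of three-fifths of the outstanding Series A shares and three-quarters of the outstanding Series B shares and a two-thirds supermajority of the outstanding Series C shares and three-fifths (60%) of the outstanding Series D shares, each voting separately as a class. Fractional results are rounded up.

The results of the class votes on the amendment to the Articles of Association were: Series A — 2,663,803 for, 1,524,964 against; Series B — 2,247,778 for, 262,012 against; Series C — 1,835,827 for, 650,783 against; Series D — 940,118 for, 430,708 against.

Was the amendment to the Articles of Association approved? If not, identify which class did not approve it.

Series A: 3/5 of 4439049 = 2663429.40, rounded up to 2663430; 2,663,430 required, 2,663,803 in favor — approved.
Series B: 3/4 of 2995788 = 2246841; 2,246,841 required, 2,247,778 in favor — approved.
Series C: 2/3 of 2754030 = 1836020; 1,836,020 required, 1,835,827 in favor — not approved.
Series D: 3/5 of 1566184 = 939710.40, rounded up to 939711; 939,711 required, 940,118 in favor — approved.

Not approved — the Series C shares did not give the required vote.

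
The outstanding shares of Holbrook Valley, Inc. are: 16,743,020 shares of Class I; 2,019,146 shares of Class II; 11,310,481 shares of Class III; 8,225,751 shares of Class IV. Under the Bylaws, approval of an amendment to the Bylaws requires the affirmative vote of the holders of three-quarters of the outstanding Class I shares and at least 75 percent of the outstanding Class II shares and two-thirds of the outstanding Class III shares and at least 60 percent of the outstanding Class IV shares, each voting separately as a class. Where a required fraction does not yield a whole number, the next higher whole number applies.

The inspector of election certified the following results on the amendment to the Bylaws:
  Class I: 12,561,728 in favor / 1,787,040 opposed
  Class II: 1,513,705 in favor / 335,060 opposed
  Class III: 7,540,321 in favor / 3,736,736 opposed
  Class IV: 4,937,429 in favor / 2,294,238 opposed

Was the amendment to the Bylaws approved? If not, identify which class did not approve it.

Class I: 3/4 of 16743020 = 12557265; 12,557,265 required, 12,561,728 in favor — approved.
Class II: 3/4 of 2019146 = 1514359.50, rounded up to 1514360; 1,514,360 required, 1,513,705 in favor — not approved.
Class III: 2/3 of 11310481 = 7540320.67, rounded up to 7540321; 7,540,321 required, 7,540,321 in favor — approved.
Class IV: 3/5 of 8225751 = 4935450.60, rounded up to 4935451; 4,935,451 required, 4,937,429 in favor — approved.

Not approved — the Class II shares did not give the required vote.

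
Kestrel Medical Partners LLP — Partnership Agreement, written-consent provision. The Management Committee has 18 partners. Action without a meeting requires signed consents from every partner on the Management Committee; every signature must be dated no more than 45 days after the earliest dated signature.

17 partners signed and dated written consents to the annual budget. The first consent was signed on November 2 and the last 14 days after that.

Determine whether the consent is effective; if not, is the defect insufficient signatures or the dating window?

Signatures required: every one of 18 — unanimous means all 18, so 18 needed; 17 signed. Insufficient.
Dating window: the latest signature is 14 days after the earliest; the limit is 45 days. Within the window.

Not effective — insufficient signatures.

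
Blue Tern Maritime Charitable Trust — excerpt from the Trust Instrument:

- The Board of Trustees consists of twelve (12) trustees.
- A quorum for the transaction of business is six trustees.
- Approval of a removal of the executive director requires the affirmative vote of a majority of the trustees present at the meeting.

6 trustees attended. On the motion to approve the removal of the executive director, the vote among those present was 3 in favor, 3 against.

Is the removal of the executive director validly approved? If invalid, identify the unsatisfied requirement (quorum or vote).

Quorum: 6 present; quorum is 6. Satisfied.
Vote: the removal of the executive director requires a majority of the trustees present (6). A majority of 6 is 4, so 4 affirmative votes are needed; 3 voted in favor. Not satisfied.

Invalid — vote requirement not satisfied.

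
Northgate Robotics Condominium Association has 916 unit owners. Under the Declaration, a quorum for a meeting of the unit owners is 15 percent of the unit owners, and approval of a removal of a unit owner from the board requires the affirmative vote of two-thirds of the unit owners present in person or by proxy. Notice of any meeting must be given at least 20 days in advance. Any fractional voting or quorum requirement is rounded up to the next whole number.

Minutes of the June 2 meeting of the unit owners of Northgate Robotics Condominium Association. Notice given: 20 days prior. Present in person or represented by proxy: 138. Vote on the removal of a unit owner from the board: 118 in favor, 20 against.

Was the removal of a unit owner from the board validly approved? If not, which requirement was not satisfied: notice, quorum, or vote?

Valid — all requirements satisfied.

Notice: 20 days given; 20 required. Satisfied.
Quorum: 15% of 916 = 137.40, rounded up to 138; 138 present. Satisfied.
Vote: requires two-thirds of those present (138); 2/3 of 138 = 92, so 92 needed; 118 in favor. Satisfied.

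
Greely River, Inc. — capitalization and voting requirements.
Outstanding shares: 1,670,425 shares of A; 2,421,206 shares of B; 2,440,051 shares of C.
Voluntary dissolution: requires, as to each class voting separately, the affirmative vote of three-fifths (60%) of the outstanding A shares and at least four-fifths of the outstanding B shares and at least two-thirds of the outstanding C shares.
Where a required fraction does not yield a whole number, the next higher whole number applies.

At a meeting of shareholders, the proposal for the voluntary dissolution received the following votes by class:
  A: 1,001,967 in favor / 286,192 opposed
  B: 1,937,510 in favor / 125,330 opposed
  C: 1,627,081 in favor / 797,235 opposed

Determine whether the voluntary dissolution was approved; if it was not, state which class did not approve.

Not approved — the A shares did not give the required vote.

A: 3/5 of 1670425 = 1002255; 1,002,255 required, 1,001,967 in favor — not approved.
B: 4/5 of 2421206 = 1936964.80, rounded up to 1936965; 1,936,965 required, 1,937,510 in favor — approved.
C: 2/3 of 2440051 = 1626700.67, rounded up to 1626701; 1,626,701 required, 1,627,081 in favor — approved.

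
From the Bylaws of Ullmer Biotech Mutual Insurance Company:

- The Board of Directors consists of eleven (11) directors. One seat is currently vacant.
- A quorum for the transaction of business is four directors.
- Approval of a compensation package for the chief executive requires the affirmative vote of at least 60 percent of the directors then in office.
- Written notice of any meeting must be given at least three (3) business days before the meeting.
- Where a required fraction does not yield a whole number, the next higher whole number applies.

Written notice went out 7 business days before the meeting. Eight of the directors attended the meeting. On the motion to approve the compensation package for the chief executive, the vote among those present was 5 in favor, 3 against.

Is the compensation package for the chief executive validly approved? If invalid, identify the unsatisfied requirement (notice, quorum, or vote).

Notice: 7 business days given; 3 required (7 ≥ 3). Satisfied.
Quorum: 8 present; quorum is 4. Satisfied.
Vote: the compensation package for the chief executive requires three-fifths of the directors then in office (10). 3/5 of 10 = 6, so 6 affirmative votes are needed; 5 voted in favor. Not satisfied.

Invalid — vote requirement not satisfied.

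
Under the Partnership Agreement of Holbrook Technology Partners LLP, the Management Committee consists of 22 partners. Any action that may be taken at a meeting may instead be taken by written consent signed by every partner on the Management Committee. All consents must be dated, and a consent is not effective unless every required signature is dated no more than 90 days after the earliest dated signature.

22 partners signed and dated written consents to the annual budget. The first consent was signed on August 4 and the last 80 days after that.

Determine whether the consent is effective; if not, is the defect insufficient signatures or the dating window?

Signatures required: every one of 22 — unanimous means all 22, so 22 needed; 22 signed. Sufficient.
Dating window: the latest signature is 80 days after the earliest; the limit is 90 days. Within the window.

Effective — both the signature and dating-window requirements are satisfied.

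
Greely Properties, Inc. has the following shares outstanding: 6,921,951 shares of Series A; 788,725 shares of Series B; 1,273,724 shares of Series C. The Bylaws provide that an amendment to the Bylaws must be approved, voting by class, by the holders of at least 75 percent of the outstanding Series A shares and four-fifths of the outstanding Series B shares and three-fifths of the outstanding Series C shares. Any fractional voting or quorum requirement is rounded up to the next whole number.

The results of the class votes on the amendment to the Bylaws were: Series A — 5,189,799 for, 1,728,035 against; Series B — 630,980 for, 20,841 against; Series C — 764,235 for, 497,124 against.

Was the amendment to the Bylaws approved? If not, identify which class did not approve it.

Series A: 3/4 of 6921951 = 5191463.25, rounded up to 5191464; 5,191,464 required, 5,189,799 in favor — not approved.
Series B: 4/5 of 788725 = 630980; 630,980 required, 630,980 in favor — approved.
Series C: 3/5 of 1273724 = 764234.40, rounded up to 764235; 764,235 required, 764,235 in favor — approved.

Not approved — the Series A shares did not give the required vote.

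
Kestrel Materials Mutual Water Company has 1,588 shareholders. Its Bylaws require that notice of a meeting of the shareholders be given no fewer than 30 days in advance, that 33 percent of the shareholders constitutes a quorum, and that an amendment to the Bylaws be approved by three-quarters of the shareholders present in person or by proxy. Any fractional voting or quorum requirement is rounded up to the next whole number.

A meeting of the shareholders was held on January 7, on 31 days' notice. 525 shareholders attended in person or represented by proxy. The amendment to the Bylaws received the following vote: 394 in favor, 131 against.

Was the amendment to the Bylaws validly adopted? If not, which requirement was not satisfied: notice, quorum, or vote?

Valid — all requirements satisfied.

Notice: 31 days given; 30 required. Satisfied.
Quorum: 33% of 1,588 = 524.04, rounded up to 525; 525 present. Satisfied.
Vote: requires three-fourths of those present (525); 3/4 of 525 = 393.75, rounded up to 394, so 394 needed; 394 in favor. Satisfied.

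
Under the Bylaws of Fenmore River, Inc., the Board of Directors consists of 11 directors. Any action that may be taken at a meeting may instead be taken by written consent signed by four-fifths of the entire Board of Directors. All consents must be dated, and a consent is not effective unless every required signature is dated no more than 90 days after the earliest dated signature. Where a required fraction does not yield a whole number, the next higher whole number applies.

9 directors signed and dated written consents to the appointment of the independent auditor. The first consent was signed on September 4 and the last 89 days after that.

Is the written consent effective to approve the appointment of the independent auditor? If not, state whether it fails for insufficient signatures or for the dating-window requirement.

Effective — both the signature and dating-window requirements are satisfied.

Signatures required: four-fifths of 11 — 4/5 of 11 = 8.80, rounded up to 9, so 9 needed; 9 signed. Sufficient.
Dating window: the latest signature is 89 days after the earliest; the limit is 90 days. Within the window.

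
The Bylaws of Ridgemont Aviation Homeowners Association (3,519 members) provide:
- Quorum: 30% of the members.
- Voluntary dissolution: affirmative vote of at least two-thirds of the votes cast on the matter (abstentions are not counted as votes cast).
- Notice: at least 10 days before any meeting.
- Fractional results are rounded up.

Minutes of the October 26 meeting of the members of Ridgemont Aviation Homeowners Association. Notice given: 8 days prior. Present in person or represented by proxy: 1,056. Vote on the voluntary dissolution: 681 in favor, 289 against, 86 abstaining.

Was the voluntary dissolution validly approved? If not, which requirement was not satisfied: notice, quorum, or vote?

Notice: 8 days given; 10 required. Not satisfied.
Quorum: 30% of 3,519 = 1,055.70, rounded up to 1,056; 1,056 present. Satisfied.
Vote: requires two-thirds of the votes cast (1,056 − 86 abstaining = 970); 2/3 of 970 = 646.67, rounded up to 647, so 647 needed; 681 in favor. Satisfied.

Invalid — notice requirement not satisfied.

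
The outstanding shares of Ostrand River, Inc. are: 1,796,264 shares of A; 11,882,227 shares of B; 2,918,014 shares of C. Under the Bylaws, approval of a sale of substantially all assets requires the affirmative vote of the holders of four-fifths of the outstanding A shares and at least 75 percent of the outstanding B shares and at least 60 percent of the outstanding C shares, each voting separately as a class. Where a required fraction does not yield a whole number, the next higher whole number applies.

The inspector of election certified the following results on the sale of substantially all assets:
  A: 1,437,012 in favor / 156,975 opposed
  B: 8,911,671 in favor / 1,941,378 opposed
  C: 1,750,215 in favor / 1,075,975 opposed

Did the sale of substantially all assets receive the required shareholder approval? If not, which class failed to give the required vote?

Not approved — the C shares did not give the required vote.

A: 4/5 of 1796264 = 1437011.20, rounded up to 1437012; 1,437,012 required, 1,437,012 in favor — approved.
B: 3/4 of 11882227 = 8911670.25, rounded up to 8911671; 8,911,671 required, 8,911,671 in favor — approved.
C: 3/5 of 2918014 = 1750808.40, rounded up to 1750809; 1,750,809 required, 1,750,215 in favor — not approved.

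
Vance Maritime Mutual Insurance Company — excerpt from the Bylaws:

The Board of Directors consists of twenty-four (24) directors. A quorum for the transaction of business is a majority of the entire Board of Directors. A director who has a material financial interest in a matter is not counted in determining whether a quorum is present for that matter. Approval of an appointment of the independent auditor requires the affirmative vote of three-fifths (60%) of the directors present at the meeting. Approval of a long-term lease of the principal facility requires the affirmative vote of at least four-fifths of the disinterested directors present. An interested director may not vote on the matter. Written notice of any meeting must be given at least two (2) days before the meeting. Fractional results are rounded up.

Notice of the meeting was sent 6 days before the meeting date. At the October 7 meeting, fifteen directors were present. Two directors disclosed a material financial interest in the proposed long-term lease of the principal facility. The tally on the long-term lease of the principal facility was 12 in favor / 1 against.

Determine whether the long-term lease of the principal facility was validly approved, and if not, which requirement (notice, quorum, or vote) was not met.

Valid — all requirements satisfied.

Notice: 6 days given; 2 required (6 ≥ 2). Satisfied.
Quorum: 15 present, but the 2 interested directors do not count, leaving 13. Quorum is 13. Satisfied.
Vote: the long-term lease of the principal facility requires four-fifths of the disinterested directors present (15 − 2 = 13). 4/5 of 13 = 10.40, rounded up to 11, so 11 affirmative votes are needed; 12 voted in favor. Satisfied.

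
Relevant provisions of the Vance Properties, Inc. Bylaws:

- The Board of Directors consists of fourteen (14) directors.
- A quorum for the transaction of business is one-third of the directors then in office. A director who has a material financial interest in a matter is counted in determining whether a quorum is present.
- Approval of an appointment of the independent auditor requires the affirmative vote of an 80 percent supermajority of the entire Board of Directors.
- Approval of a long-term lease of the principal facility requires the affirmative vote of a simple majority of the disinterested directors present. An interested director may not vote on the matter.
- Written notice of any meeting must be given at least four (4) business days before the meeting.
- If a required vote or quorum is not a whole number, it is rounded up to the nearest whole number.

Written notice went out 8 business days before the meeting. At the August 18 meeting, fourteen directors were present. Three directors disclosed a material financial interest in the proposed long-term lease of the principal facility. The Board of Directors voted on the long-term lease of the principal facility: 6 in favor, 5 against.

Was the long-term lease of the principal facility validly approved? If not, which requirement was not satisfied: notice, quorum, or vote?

Valid — all requirements satisfied.

Notice: 8 business days given; 4 required (8 ≥ 4). Satisfied.
Quorum: 14 present (interested directors count toward quorum); quorum is 5. Satisfied.
Vote: the long-term lease of the principal facility requires a majority of the disinterested directors present (14 − 3 = 11). A majority of 11 is 6, so 6 affirmative votes are needed; 6 voted in favor. Satisfied.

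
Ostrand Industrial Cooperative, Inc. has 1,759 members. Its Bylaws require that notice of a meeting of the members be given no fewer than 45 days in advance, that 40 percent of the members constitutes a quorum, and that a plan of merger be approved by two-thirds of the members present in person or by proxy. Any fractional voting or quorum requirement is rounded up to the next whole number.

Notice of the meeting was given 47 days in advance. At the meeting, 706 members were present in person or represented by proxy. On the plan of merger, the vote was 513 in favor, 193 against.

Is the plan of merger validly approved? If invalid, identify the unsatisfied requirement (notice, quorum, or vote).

Notice: 47 days given; 45 required. Satisfied.
Quorum: 40% of 1,759 = 703.60, rounded up to 704; 706 present. Satisfied.
Vote: requires two-thirds of those present (706); 2/3 of 706 = 470.67, rounded up to 471, so 471 needed; 513 in favor. Satisfied.

Valid — all requirements satisfied.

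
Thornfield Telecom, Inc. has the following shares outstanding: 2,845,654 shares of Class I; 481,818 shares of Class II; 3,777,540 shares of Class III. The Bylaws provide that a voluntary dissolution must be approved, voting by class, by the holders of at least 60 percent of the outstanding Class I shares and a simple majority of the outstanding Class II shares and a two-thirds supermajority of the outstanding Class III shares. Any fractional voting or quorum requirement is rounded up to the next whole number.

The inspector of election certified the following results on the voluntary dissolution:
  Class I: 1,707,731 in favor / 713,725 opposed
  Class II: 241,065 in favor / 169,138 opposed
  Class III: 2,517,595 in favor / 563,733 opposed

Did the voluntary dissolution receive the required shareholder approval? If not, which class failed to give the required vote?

Not approved — the Class III shares did not give the required vote.

Class I: 3/5 of 2845654 = 1707392.40, rounded up to 1707393; 1,707,393 required, 1,707,731 in favor — approved.
Class II: a majority of 481818 is 240910; 240,910 required, 241,065 in favor — approved.
Class III: 2/3 of 3777540 = 2518360; 2,518,360 required, 2,517,595 in favor — not approved.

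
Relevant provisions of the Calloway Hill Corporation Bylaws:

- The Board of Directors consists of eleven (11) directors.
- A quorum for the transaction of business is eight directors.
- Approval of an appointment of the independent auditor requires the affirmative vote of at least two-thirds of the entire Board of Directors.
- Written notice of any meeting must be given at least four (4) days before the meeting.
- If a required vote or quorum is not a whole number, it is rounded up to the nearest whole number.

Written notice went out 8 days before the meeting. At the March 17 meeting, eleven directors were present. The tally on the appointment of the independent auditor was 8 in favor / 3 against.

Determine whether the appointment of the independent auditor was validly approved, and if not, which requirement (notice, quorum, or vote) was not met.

Valid — all requirements satisfied.

Notice: 8 days given; 4 required (8 ≥ 4). Satisfied.
Quorum: 11 present; quorum is 8. Satisfied.
Vote: the appointment of the independent auditor requires two-thirds of the entire Board of Directors (11). 2/3 of 11 = 7.33, rounded up to 8, so 8 affirmative votes are needed; 8 voted in favor. Satisfied.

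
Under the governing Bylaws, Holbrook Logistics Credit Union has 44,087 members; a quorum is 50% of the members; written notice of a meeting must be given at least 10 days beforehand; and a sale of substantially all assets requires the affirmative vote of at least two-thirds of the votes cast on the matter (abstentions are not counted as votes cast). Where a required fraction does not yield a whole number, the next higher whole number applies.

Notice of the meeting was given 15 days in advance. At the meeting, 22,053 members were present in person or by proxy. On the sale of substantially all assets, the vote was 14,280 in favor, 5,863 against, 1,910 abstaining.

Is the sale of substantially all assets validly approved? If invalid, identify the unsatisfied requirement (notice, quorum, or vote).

Valid — all requirements satisfied.

Notice: 15 days given; 10 required. Satisfied.
Quorum: 50% of 44,087 = 22,043.50, rounded up to 22,044; 22,053 present. Satisfied.
Vote: requires two-thirds of the votes cast (22,053 − 1,910 abstaining = 20,143); 2/3 of 20143 = 13428.67, rounded up to 13429, so 13,429 needed; 14,280 in favor. Satisfied.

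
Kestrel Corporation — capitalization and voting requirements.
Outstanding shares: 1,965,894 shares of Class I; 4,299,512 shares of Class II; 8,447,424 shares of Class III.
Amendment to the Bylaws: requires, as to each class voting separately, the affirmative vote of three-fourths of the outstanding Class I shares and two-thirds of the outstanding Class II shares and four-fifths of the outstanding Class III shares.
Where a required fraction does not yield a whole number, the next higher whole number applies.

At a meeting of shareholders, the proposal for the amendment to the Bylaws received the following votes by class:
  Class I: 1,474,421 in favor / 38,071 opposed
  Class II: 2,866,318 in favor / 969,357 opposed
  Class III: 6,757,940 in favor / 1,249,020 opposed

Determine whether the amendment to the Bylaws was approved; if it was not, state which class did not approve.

Not approved — the Class II shares did not give the required vote.

Class I: 3/4 of 1965894 = 1474420.50, rounded up to 1474421; 1,474,421 required, 1,474,421 in favor — approved.
Class II: 2/3 of 4299512 = 2866341.33, rounded up to 2866342; 2,866,342 required, 2,866,318 in favor — not approved.
Class III: 4/5 of 8447424 = 6757939.20, rounded up to 6757940; 6,757,940 required, 6,757,940 in favor — approved.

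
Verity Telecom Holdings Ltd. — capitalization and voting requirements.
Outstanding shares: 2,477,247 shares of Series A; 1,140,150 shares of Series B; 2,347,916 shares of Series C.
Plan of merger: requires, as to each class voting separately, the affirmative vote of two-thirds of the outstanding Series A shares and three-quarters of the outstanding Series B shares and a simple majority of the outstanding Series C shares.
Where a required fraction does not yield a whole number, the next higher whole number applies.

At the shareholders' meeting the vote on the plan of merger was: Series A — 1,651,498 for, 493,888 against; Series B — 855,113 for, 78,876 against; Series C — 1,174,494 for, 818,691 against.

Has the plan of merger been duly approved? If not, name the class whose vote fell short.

Approved — every class gave the required vote.

Series A: 2/3 of 2477247 = 1651498; 1,651,498 required, 1,651,498 in favor — approved.
Series B: 3/4 of 1140150 = 855112.50, rounded up to 855113; 855,113 required, 855,113 in favor — approved.
Series C: a majority of 2347916 is 1173959; 1,173,959 required, 1,174,494 in favor — approved.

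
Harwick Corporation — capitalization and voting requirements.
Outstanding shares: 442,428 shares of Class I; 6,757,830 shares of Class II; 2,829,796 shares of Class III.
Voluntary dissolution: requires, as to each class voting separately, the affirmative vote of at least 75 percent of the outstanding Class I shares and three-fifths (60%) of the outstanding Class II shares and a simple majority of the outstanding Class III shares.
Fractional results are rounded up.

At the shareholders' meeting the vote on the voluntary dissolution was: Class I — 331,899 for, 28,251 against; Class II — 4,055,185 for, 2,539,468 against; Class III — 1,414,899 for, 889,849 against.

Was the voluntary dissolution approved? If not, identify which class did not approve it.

Approved — every class gave the required vote.

Class I: 3/4 of 442428 = 331821; 331,821 required, 331,899 in favor — approved.
Class II: 3/5 of 6757830 = 4054698; 4,054,698 required, 4,055,185 in favor — approved.
Class III: a majority of 2829796 is 1414899; 1,414,899 required, 1,414,899 in favor — approved.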